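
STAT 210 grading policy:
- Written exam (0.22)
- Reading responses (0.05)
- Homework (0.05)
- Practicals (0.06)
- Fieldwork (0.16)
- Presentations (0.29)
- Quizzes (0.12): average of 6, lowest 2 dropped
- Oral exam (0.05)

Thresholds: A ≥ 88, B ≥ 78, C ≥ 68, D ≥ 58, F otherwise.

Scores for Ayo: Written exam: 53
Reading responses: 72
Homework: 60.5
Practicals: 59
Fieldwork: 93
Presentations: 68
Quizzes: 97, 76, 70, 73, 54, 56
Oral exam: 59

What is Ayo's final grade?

Quizzes: drop 54, 56 → average of remaining 4 = 316/4 = 79
Weighted total:
  Written exam 53 × 0.22 = 11.66
  Reading responses 72 × 0.05 = 3.6
  Homework 60.5 × 0.05 = 3.025
  Practicals 59 × 0.06 = 3.54
  Fieldwork 93 × 0.16 = 14.88
  Presentations 68 × 0.29 = 19.72
  Quizzes 79 × 0.12 = 9.48
  Oral exam 59 × 0.05 = 2.95
Sum = 68.855
68.855 is ≥ 68 and < 78 → C

C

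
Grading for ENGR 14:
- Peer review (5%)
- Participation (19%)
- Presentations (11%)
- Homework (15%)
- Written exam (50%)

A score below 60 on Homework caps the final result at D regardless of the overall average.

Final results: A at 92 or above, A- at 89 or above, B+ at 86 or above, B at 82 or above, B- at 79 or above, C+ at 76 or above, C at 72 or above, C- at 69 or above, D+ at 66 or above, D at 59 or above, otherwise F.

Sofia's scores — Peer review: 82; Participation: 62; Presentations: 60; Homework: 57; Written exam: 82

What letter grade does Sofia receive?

Homework score 57 < 60: minimum not met.
Weighted total:
  Peer review 82 × 0.05 = 4.1
  Participation 62 × 0.19 = 11.78
  Presentations 60 × 0.11 = 6.6
  Homework 57 × 0.15 = 8.55
  Written exam 82 × 0.5 = 41
Sum = 72.03
72.03 would be C; cap at D applies → D.

D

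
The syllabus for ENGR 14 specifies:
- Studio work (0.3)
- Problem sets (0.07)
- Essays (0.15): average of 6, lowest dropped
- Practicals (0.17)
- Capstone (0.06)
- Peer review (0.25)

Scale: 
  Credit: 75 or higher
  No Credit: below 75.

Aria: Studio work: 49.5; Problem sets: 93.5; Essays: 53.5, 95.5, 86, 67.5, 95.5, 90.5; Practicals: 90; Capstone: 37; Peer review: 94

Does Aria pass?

Credit

Essays: drop 53.5 → average of remaining 5 = 435/5 = 87
Weighted total:
  Studio work 49.5 × 0.3 = 14.85
  Problem sets 93.5 × 0.07 = 6.545
  Essays 87 × 0.15 = 13.05
  Practicals 90 × 0.17 = 15.3
  Capstone 37 × 0.06 = 2.22
  Peer review 94 × 0.25 = 23.5
Sum = 75.465
75.465 ≥ 75 → Credit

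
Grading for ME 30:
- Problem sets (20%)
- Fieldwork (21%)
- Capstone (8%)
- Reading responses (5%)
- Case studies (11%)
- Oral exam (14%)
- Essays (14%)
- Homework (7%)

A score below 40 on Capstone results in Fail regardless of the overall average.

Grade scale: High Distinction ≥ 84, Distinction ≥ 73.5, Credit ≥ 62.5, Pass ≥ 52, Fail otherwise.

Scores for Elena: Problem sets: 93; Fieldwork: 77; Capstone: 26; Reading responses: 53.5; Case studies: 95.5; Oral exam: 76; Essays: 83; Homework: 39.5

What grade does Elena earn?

Capstone score 26 < 40: minimum not met.
Weighted total:
  Problem sets 93 × 0.2 = 18.6
  Fieldwork 77 × 0.21 = 16.17
  Capstone 26 × 0.08 = 2.08
  Reading responses 53.5 × 0.05 = 2.675
  Case studies 95.5 × 0.11 = 10.505
  Oral exam 76 × 0.14 = 10.64
  Essays 83 × 0.14 = 11.62
  Homework 39.5 × 0.07 = 2.765
Sum = 75.055
Because the Capstone minimum was not met, the result is Fail.

Fail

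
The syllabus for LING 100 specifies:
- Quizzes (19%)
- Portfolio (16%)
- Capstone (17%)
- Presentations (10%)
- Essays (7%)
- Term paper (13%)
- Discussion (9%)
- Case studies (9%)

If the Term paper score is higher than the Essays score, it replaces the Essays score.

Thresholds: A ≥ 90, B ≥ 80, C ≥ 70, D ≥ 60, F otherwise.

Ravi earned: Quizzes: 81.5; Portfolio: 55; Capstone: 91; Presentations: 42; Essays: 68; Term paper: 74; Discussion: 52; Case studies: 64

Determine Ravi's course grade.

D

Term paper (74) > Essays (68), so Essays counts as 74.
Weighted total:
  Quizzes 81.5 × 0.19 = 15.485
  Portfolio 55 × 0.16 = 8.8
  Capstone 91 × 0.17 = 15.47
  Presentations 42 × 0.1 = 4.2
  Essays 74 × 0.07 = 5.18
  Term paper 74 × 0.13 = 9.62
  Discussion 52 × 0.09 = 4.68
  Case studies 64 × 0.09 = 5.76
Sum = 69.195
69.195 is ≥ 60 and < 70 → D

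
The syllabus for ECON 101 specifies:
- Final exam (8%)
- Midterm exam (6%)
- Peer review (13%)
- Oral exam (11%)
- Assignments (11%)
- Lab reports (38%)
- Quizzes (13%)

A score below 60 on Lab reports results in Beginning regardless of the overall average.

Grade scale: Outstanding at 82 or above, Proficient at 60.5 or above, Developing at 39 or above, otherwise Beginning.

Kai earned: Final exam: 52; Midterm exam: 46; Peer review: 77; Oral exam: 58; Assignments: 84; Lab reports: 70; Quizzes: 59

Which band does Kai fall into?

Lab reports score 70 ≥ 60: minimum met.
Weighted total:
  Final exam 52 × 0.08 = 4.16
  Midterm exam 46 × 0.06 = 2.76
  Peer review 77 × 0.13 = 10.01
  Oral exam 58 × 0.11 = 6.38
  Assignments 84 × 0.11 = 9.24
  Lab reports 70 × 0.38 = 26.6
  Quizzes 59 × 0.13 = 7.67
Sum = 66.82
66.82 is ≥ 60.5 and < 82 → Proficient

Proficient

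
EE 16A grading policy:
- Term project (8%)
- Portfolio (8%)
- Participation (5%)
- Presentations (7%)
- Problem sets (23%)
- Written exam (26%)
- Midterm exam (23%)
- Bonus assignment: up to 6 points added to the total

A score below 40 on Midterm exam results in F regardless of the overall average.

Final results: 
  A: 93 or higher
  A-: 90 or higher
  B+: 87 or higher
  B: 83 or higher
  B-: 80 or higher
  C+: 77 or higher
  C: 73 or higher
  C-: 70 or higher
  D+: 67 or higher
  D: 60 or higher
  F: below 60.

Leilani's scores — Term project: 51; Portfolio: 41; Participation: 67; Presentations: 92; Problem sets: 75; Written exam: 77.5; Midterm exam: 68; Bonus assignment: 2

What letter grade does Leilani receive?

Midterm exam score 68 ≥ 40: minimum met.
Weighted total:
  Term project 51 × 0.08 = 4.08
  Portfolio 41 × 0.08 = 3.28
  Participation 67 × 0.05 = 3.35
  Presentations 92 × 0.07 = 6.44
  Problem sets 75 × 0.23 = 17.25
  Written exam 77.5 × 0.26 = 20.15
  Midterm exam 68 × 0.23 = 15.64
Sum = 70.19
Bonus assignment: 70.19 + 2 = 72.19
72.19 is ≥ 70 and < 73 → C-

C-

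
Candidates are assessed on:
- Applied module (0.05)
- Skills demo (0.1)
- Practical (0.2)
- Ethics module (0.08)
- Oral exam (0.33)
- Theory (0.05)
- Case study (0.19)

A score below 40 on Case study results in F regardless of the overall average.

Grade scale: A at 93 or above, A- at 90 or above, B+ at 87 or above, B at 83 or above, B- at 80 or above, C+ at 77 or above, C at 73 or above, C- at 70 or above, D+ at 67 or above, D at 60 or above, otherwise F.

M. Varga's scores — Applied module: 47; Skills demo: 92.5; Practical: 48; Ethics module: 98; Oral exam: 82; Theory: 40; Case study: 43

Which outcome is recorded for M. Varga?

D

Case study score 43 ≥ 40: minimum met.
Weighted total:
  Applied module 47 × 0.05 = 2.35
  Skills demo 92.5 × 0.1 = 9.25
  Practical 48 × 0.2 = 9.6
  Ethics module 98 × 0.08 = 7.84
  Oral exam 82 × 0.33 = 27.06
  Theory 40 × 0.05 = 2
  Case study 43 × 0.19 = 8.17
Sum = 66.27
66.27 is ≥ 60 and < 67 → D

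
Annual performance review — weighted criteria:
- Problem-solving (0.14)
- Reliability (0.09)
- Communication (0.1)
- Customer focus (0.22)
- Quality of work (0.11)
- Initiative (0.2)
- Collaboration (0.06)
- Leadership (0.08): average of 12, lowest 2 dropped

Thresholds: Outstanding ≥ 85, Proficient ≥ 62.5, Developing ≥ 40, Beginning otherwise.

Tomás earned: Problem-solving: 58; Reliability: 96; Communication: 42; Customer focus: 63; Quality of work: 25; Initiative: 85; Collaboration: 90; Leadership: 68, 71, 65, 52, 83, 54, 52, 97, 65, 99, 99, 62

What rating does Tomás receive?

Proficient

Leadership: drop 52, 52 → average of remaining 10 = 763/10 = 76.3
Weighted total:
  Problem-solving 58 × 0.14 = 8.12
  Reliability 96 × 0.09 = 8.64
  Communication 42 × 0.1 = 4.2
  Customer focus 63 × 0.22 = 13.86
  Quality of work 25 × 0.11 = 2.75
  Initiative 85 × 0.2 = 17
  Collaboration 90 × 0.06 = 5.4
  Leadership 76.3 × 0.08 = 6.104
Sum = 66.074
66.074 is ≥ 62.5 and < 85 → Proficient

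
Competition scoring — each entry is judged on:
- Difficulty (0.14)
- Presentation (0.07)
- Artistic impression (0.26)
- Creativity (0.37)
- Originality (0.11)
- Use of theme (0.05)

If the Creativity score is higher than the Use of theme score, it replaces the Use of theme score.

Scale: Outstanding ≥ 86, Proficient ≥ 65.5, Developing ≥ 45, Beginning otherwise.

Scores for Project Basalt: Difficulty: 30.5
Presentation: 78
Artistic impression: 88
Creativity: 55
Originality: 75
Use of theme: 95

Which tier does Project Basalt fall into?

Creativity (55) ≤ Use of theme (95), so Use of theme stays at 95.
Weighted total:
  Difficulty 30.5 × 0.14 = 4.27
  Presentation 78 × 0.07 = 5.46
  Artistic impression 88 × 0.26 = 22.88
  Creativity 55 × 0.37 = 20.35
  Originality 75 × 0.11 = 8.25
  Use of theme 95 × 0.05 = 4.75
Sum = 65.96
65.96 is ≥ 65.5 and < 86 → Proficient

Proficient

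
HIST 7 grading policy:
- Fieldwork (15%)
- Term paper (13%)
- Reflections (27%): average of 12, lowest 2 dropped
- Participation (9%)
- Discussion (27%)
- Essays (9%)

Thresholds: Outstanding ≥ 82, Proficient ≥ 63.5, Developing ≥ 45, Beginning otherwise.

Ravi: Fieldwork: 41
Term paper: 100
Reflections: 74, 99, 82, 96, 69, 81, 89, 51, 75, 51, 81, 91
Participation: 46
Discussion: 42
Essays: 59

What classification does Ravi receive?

Developing

Reflections: drop 51, 51 → average of remaining 10 = 837/10 = 83.7
Weighted total:
  Fieldwork 41 × 0.15 = 6.15
  Term paper 100 × 0.13 = 13
  Reflections 83.7 × 0.27 = 22.599
  Participation 46 × 0.09 = 4.14
  Discussion 42 × 0.27 = 11.34
  Essays 59 × 0.09 = 5.31
Sum = 62.539
62.539 is ≥ 45 and < 63.5 → Developing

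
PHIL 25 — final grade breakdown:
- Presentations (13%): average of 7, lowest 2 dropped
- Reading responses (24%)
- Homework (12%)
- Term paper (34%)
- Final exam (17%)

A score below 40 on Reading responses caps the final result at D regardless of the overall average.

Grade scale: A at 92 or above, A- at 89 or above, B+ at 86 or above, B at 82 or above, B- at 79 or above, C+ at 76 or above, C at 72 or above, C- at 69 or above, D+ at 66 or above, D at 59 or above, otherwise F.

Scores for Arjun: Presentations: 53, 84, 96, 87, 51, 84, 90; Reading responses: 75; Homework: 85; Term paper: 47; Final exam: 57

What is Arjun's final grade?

Presentations: drop 51, 53 → average of remaining 5 = 441/5 = 88.2
Reading responses score 75 ≥ 40: minimum met.
Weighted total:
  Presentations 88.2 × 0.13 = 11.466
  Reading responses 75 × 0.24 = 18
  Homework 85 × 0.12 = 10.2
  Term paper 47 × 0.34 = 15.98
  Final exam 57 × 0.17 = 9.69
Sum = 65.336
65.336 is ≥ 59 and < 66 → D

D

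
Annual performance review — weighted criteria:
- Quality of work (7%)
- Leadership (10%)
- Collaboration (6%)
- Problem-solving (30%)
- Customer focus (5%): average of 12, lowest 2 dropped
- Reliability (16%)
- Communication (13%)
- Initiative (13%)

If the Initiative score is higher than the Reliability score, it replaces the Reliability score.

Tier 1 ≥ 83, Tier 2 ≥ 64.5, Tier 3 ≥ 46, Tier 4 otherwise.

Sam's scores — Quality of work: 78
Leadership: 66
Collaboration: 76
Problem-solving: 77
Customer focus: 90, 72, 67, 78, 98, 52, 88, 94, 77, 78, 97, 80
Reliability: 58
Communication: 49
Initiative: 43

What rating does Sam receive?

Tier 2

Customer focus: drop 52, 67 → average of remaining 10 = 852/10 = 85.2
Initiative (43) ≤ Reliability (58), so Reliability stays at 58.
Weighted total:
  Quality of work 78 × 0.07 = 5.46
  Leadership 66 × 0.1 = 6.6
  Collaboration 76 × 0.06 = 4.56
  Problem-solving 77 × 0.3 = 23.1
  Customer focus 85.2 × 0.05 = 4.26
  Reliability 58 × 0.16 = 9.28
  Communication 49 × 0.13 = 6.37
  Initiative 43 × 0.13 = 5.59
Sum = 65.22
65.22 is ≥ 64.5 and < 83 → Tier 2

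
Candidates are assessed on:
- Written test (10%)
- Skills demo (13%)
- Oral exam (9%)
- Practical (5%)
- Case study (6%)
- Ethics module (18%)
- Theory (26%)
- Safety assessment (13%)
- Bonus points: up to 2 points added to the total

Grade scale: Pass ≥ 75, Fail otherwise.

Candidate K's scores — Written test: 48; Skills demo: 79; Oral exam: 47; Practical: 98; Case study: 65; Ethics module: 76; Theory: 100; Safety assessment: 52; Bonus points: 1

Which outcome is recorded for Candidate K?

Pass

Weighted total:
  Written test 48 × 0.1 = 4.8
  Skills demo 79 × 0.13 = 10.27
  Oral exam 47 × 0.09 = 4.23
  Practical 98 × 0.05 = 4.9
  Case study 65 × 0.06 = 3.9
  Ethics module 76 × 0.18 = 13.68
  Theory 100 × 0.26 = 26
  Safety assessment 52 × 0.13 = 6.76
Sum = 74.54
Bonus points: 74.54 + 1 = 75.54
75.54 ≥ 75 → Pass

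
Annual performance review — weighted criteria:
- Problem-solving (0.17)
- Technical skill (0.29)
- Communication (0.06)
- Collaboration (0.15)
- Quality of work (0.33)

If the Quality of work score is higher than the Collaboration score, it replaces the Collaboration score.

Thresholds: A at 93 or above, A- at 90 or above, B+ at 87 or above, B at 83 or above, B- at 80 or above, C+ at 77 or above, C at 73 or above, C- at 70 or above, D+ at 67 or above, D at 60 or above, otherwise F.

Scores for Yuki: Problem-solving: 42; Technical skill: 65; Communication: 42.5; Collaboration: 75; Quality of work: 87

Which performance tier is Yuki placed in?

C-

Quality of work (87) > Collaboration (75), so Collaboration counts as 87.
Weighted total:
  Problem-solving 42 × 0.17 = 7.14
  Technical skill 65 × 0.29 = 18.85
  Communication 42.5 × 0.06 = 2.55
  Collaboration 87 × 0.15 = 13.05
  Quality of work 87 × 0.33 = 28.71
Sum = 70.3
70.3 is ≥ 70 and < 73 → C-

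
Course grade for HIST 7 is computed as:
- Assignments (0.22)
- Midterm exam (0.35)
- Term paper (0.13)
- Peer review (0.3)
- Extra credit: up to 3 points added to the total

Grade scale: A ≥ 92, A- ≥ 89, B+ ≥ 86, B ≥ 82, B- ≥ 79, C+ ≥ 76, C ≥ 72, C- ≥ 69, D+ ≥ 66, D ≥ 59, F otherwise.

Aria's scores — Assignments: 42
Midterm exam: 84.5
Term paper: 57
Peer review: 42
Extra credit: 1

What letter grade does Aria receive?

Weighted total:
  Assignments 42 × 0.22 = 9.24
  Midterm exam 84.5 × 0.35 = 29.575
  Term paper 57 × 0.13 = 7.41
  Peer review 42 × 0.3 = 12.6
Sum = 58.825
Extra credit: 58.825 + 1 = 59.825
59.825 is ≥ 59 and < 66 → D

D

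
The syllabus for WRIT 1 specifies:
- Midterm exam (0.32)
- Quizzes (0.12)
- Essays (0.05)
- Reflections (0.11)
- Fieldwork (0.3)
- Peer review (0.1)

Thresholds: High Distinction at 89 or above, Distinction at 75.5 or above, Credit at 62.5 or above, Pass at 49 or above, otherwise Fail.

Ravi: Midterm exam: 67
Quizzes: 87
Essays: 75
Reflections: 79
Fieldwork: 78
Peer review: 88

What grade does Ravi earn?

Weighted total:
  Midterm exam 67 × 0.32 = 21.44
  Quizzes 87 × 0.12 = 10.44
  Essays 75 × 0.05 = 3.75
  Reflections 79 × 0.11 = 8.69
  Fieldwork 78 × 0.3 = 23.4
  Peer review 88 × 0.1 = 8.8
Sum = 76.52
76.52 is ≥ 75.5 and < 89 → Distinction

Distinction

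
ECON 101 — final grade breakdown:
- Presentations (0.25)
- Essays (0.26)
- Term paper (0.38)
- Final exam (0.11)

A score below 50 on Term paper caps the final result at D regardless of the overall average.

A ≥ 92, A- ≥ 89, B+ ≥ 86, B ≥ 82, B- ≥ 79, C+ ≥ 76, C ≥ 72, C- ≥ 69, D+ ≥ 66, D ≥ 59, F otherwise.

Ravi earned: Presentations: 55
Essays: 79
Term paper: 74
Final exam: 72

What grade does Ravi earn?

C-

Term paper score 74 ≥ 50: minimum met.
Weighted total:
  Presentations 55 × 0.25 = 13.75
  Essays 79 × 0.26 = 20.54
  Term paper 74 × 0.38 = 28.12
  Final exam 72 × 0.11 = 7.92
Sum = 70.33
70.33 is ≥ 69 and < 72 → C-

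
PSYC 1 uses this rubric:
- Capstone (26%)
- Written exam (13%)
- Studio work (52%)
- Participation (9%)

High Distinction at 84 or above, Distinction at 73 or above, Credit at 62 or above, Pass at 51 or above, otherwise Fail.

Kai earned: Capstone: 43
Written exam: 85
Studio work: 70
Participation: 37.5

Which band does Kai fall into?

Weighted total:
  Capstone 43 × 0.26 = 11.18
  Written exam 85 × 0.13 = 11.05
  Studio work 70 × 0.52 = 36.4
  Participation 37.5 × 0.09 = 3.375
Sum = 62.005
62.005 is ≥ 62 and < 73 → Credit

Credit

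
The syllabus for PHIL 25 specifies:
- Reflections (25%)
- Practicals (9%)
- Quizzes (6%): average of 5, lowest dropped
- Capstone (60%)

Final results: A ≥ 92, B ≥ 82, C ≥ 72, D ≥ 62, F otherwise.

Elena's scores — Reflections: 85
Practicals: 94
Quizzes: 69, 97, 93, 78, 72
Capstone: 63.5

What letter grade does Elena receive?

Quizzes: drop 69 → average of remaining 4 = 340/4 = 85
Weighted total:
  Reflections 85 × 0.25 = 21.25
  Practicals 94 × 0.09 = 8.46
  Quizzes 85 × 0.06 = 5.1
  Capstone 63.5 × 0.6 = 38.1
Sum = 72.91
72.91 is ≥ 72 and < 82 → C

C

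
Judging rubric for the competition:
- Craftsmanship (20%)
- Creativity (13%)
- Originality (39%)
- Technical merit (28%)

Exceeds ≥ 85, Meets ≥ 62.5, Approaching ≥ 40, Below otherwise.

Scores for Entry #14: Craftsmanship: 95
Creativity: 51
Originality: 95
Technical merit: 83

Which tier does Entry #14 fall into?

Weighted total:
  Craftsmanship 95 × 0.2 = 19
  Creativity 51 × 0.13 = 6.63
  Originality 95 × 0.39 = 37.05
  Technical merit 83 × 0.28 = 23.24
Sum = 85.92
85.92 ≥ 85 → Exceeds

Exceeds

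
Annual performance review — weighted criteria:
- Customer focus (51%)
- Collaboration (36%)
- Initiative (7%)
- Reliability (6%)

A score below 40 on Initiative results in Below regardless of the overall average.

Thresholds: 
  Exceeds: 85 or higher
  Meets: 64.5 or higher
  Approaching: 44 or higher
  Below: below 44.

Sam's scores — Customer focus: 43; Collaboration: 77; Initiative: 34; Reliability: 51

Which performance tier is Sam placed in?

Below

Initiative score 34 < 40: minimum not met.
Weighted total:
  Customer focus 43 × 0.51 = 21.93
  Collaboration 77 × 0.36 = 27.72
  Initiative 34 × 0.07 = 2.38
  Reliability 51 × 0.06 = 3.06
Sum = 55.09
Because the Initiative minimum was not met, the result is Below.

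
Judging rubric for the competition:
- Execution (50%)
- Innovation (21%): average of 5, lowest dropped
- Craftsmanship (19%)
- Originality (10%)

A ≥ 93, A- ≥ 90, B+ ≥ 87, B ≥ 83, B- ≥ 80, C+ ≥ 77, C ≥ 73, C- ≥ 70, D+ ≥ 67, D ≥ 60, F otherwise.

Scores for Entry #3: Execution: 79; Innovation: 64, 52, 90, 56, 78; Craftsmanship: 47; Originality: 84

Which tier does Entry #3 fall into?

C-

Innovation: drop 52 → average of remaining 4 = 288/4 = 72
Weighted total:
  Execution 79 × 0.5 = 39.5
  Innovation 72 × 0.21 = 15.12
  Craftsmanship 47 × 0.19 = 8.93
  Originality 84 × 0.1 = 8.4
Sum = 71.95
71.95 is ≥ 70 and < 73 → C-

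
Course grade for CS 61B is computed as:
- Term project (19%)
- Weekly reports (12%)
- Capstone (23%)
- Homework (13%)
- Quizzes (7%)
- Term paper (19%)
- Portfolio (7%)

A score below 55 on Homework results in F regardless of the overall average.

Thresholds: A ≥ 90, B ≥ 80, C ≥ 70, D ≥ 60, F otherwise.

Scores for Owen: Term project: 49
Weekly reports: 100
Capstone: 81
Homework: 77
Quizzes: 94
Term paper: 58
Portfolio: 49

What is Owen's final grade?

C

Homework score 77 ≥ 55: minimum met.
Weighted total:
  Term project 49 × 0.19 = 9.31
  Weekly reports 100 × 0.12 = 12
  Capstone 81 × 0.23 = 18.63
  Homework 77 × 0.13 = 10.01
  Quizzes 94 × 0.07 = 6.58
  Term paper 58 × 0.19 = 11.02
  Portfolio 49 × 0.07 = 3.43
Sum = 70.98
70.98 is ≥ 70 and < 80 → C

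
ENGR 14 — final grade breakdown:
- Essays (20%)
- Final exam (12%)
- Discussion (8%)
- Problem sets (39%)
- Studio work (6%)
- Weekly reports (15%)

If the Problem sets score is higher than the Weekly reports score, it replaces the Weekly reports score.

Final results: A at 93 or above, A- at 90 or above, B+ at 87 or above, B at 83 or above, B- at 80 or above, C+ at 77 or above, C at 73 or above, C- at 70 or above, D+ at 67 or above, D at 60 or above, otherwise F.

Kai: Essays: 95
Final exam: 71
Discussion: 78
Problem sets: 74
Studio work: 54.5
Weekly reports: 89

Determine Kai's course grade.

Problem sets (74) ≤ Weekly reports (89), so Weekly reports stays at 89.
Weighted total:
  Essays 95 × 0.2 = 19
  Final exam 71 × 0.12 = 8.52
  Discussion 78 × 0.08 = 6.24
  Problem sets 74 × 0.39 = 28.86
  Studio work 54.5 × 0.06 = 3.27
  Weekly reports 89 × 0.15 = 13.35
Sum = 79.24
79.24 is ≥ 77 and < 80 → C+

C+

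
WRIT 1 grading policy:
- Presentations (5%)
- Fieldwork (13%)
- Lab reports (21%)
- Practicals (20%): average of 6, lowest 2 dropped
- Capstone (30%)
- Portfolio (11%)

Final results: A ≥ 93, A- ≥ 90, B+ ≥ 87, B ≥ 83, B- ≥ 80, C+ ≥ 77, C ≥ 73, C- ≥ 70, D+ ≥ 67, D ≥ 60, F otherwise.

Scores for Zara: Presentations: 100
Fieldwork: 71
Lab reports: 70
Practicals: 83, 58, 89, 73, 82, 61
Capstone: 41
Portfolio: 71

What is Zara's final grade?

D

Practicals: drop 58, 61 → average of remaining 4 = 327/4 = 81.75
Weighted total:
  Presentations 100 × 0.05 = 5
  Fieldwork 71 × 0.13 = 9.23
  Lab reports 70 × 0.21 = 14.7
  Practicals 81.75 × 0.2 = 16.35
  Capstone 41 × 0.3 = 12.3
  Portfolio 71 × 0.11 = 7.81
Sum = 65.39
65.39 is ≥ 60 and < 67 → D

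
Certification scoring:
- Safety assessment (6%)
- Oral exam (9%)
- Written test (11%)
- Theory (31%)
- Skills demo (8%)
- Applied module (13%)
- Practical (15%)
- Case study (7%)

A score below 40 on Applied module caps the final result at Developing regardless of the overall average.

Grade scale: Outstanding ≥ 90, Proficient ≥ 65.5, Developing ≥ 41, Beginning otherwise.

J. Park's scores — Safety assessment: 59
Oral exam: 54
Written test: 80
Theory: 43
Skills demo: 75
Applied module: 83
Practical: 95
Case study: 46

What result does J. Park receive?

Developing

Applied module score 83 ≥ 40: minimum met.
Weighted total:
  Safety assessment 59 × 0.06 = 3.54
  Oral exam 54 × 0.09 = 4.86
  Written test 80 × 0.11 = 8.8
  Theory 43 × 0.31 = 13.33
  Skills demo 75 × 0.08 = 6
  Applied module 83 × 0.13 = 10.79
  Practical 95 × 0.15 = 14.25
  Case study 46 × 0.07 = 3.22
Sum = 64.79
64.79 is ≥ 41 and < 65.5 → Developing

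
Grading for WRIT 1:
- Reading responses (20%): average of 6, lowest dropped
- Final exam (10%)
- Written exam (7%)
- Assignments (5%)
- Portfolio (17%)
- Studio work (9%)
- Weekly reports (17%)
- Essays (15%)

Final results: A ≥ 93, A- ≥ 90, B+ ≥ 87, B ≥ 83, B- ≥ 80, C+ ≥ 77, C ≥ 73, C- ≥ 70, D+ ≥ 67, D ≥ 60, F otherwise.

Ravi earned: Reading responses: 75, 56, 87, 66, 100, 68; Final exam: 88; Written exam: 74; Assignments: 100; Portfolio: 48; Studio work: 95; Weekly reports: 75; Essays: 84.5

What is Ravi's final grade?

C

Reading responses: drop 56 → average of remaining 5 = 396/5 = 79.2
Weighted total:
  Reading responses 79.2 × 0.2 = 15.84
  Final exam 88 × 0.1 = 8.8
  Written exam 74 × 0.07 = 5.18
  Assignments 100 × 0.05 = 5
  Portfolio 48 × 0.17 = 8.16
  Studio work 95 × 0.09 = 8.55
  Weekly reports 75 × 0.17 = 12.75
  Essays 84.5 × 0.15 = 12.675
Sum = 76.955
76.955 is ≥ 73 and < 77 → C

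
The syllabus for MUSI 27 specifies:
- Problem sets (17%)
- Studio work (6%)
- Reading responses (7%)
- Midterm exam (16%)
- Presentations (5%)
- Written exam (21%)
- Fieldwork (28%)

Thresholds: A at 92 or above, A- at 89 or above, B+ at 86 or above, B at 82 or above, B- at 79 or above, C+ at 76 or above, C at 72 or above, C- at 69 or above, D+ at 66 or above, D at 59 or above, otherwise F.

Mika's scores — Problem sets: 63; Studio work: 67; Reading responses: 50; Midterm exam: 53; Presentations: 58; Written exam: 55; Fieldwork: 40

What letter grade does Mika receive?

Weighted total:
  Problem sets 63 × 0.17 = 10.71
  Studio work 67 × 0.06 = 4.02
  Reading responses 50 × 0.07 = 3.5
  Midterm exam 53 × 0.16 = 8.48
  Presentations 58 × 0.05 = 2.9
  Written exam 55 × 0.21 = 11.55
  Fieldwork 40 × 0.28 = 11.2
Sum = 52.36
52.36 < 59 → F

F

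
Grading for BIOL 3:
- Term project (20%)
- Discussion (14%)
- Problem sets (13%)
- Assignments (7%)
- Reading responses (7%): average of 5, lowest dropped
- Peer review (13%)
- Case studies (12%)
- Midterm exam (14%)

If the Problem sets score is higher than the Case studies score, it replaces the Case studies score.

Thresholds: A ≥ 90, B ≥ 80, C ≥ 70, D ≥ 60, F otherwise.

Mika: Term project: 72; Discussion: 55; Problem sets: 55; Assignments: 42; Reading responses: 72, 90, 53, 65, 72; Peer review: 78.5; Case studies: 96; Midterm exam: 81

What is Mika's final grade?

C

Reading responses: drop 53 → average of remaining 4 = 299/4 = 74.75
Problem sets (55) ≤ Case studies (96), so Case studies stays at 96.
Weighted total:
  Term project 72 × 0.2 = 14.4
  Discussion 55 × 0.14 = 7.7
  Problem sets 55 × 0.13 = 7.15
  Assignments 42 × 0.07 = 2.94
  Reading responses 74.75 × 0.07 = 5.2325
  Peer review 78.5 × 0.13 = 10.205
  Case studies 96 × 0.12 = 11.52
  Midterm exam 81 × 0.14 = 11.34
Sum = 70.4875
70.4875 is ≥ 70 and < 80 → C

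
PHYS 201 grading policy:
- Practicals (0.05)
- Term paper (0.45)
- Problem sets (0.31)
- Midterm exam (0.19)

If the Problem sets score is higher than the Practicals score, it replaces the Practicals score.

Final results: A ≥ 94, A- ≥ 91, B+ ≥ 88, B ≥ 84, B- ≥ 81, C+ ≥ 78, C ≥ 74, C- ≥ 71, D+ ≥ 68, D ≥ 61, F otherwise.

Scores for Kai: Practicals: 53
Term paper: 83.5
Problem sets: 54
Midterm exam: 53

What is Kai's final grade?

Problem sets (54) > Practicals (53), so Practicals counts as 54.
Weighted total:
  Practicals 54 × 0.05 = 2.7
  Term paper 83.5 × 0.45 = 37.575
  Problem sets 54 × 0.31 = 16.74
  Midterm exam 53 × 0.19 = 10.07
Sum = 67.085
67.085 is ≥ 61 and < 68 → D

D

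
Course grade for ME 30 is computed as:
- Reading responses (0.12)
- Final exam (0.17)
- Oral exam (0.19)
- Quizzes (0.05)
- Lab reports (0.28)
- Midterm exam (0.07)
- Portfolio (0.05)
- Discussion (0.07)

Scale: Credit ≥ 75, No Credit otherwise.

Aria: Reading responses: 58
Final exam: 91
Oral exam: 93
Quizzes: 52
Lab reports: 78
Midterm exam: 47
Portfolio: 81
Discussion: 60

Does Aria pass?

Weighted total:
  Reading responses 58 × 0.12 = 6.96
  Final exam 91 × 0.17 = 15.47
  Oral exam 93 × 0.19 = 17.67
  Quizzes 52 × 0.05 = 2.6
  Lab reports 78 × 0.28 = 21.84
  Midterm exam 47 × 0.07 = 3.29
  Portfolio 81 × 0.05 = 4.05
  Discussion 60 × 0.07 = 4.2
Sum = 76.08
76.08 ≥ 75 → Credit

Credit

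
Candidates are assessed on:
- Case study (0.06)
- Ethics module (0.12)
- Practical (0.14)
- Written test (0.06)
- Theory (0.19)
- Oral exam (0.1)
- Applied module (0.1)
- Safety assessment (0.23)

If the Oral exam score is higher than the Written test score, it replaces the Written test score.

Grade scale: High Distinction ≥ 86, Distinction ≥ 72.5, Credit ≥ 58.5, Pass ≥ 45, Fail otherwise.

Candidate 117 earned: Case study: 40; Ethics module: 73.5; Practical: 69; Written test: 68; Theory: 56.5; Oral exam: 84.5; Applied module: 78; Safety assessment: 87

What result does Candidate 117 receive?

Distinction

Oral exam (84.5) > Written test (68), so Written test counts as 84.5.
Weighted total:
  Case study 40 × 0.06 = 2.4
  Ethics module 73.5 × 0.12 = 8.82
  Practical 69 × 0.14 = 9.66
  Written test 84.5 × 0.06 = 5.07
  Theory 56.5 × 0.19 = 10.735
  Oral exam 84.5 × 0.1 = 8.45
  Applied module 78 × 0.1 = 7.8
  Safety assessment 87 × 0.23 = 20.01
Sum = 72.945
72.945 is ≥ 72.5 and < 86 → Distinction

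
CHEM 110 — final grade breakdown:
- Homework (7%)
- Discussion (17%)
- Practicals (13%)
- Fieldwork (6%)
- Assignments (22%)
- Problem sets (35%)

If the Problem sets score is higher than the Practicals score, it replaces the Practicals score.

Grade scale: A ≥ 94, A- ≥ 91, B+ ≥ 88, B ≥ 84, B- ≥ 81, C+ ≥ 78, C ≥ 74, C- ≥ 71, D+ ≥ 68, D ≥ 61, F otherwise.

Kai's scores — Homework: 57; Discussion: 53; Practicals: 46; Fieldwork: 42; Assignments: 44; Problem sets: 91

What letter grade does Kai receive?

D+

Problem sets (91) > Practicals (46), so Practicals counts as 91.
Weighted total:
  Homework 57 × 0.07 = 3.99
  Discussion 53 × 0.17 = 9.01
  Practicals 91 × 0.13 = 11.83
  Fieldwork 42 × 0.06 = 2.52
  Assignments 44 × 0.22 = 9.68
  Problem sets 91 × 0.35 = 31.85
Sum = 68.88
68.88 is ≥ 68 and < 71 → D+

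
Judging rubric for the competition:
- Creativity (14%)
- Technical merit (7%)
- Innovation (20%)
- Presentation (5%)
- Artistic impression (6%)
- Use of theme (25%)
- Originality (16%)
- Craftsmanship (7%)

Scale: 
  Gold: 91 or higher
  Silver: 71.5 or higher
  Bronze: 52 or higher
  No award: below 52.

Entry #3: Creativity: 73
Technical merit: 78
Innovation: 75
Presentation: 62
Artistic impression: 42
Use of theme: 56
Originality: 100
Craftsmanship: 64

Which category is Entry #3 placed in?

Weighted total:
  Creativity 73 × 0.14 = 10.22
  Technical merit 78 × 0.07 = 5.46
  Innovation 75 × 0.2 = 15
  Presentation 62 × 0.05 = 3.1
  Artistic impression 42 × 0.06 = 2.52
  Use of theme 56 × 0.25 = 14
  Originality 100 × 0.16 = 16
  Craftsmanship 64 × 0.07 = 4.48
Sum = 70.78
70.78 is ≥ 52 and < 71.5 → Bronze

Bronze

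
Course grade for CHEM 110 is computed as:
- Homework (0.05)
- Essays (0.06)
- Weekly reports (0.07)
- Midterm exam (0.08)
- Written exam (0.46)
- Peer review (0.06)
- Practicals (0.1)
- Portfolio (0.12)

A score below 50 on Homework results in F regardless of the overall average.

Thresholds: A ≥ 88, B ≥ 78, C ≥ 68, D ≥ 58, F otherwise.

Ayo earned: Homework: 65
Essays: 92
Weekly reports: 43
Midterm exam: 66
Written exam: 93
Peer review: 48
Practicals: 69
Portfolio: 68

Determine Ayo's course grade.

Homework score 65 ≥ 50: minimum met.
Weighted total:
  Homework 65 × 0.05 = 3.25
  Essays 92 × 0.06 = 5.52
  Weekly reports 43 × 0.07 = 3.01
  Midterm exam 66 × 0.08 = 5.28
  Written exam 93 × 0.46 = 42.78
  Peer review 48 × 0.06 = 2.88
  Practicals 69 × 0.1 = 6.9
  Portfolio 68 × 0.12 = 8.16
Sum = 77.78
77.78 is ≥ 68 and < 78 → C

C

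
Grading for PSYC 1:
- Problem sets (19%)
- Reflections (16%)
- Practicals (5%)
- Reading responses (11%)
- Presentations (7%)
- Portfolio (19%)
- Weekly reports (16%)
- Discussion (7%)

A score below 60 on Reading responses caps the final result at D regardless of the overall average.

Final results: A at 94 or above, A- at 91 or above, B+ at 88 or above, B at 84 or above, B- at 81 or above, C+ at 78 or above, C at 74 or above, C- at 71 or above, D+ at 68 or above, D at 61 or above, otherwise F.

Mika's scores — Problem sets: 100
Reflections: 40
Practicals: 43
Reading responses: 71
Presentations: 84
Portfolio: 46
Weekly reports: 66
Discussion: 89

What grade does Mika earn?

Reading responses score 71 ≥ 60: minimum met.
Weighted total:
  Problem sets 100 × 0.19 = 19
  Reflections 40 × 0.16 = 6.4
  Practicals 43 × 0.05 = 2.15
  Reading responses 71 × 0.11 = 7.81
  Presentations 84 × 0.07 = 5.88
  Portfolio 46 × 0.19 = 8.74
  Weekly reports 66 × 0.16 = 10.56
  Discussion 89 × 0.07 = 6.23
Sum = 66.77
66.77 is ≥ 61 and < 68 → D

D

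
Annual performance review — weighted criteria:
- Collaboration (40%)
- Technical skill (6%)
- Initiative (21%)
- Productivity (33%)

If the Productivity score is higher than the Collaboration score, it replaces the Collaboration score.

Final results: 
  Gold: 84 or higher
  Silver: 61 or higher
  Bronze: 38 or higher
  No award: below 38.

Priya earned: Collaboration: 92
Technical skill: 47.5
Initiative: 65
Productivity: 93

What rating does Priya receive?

Gold

Productivity (93) > Collaboration (92), so Collaboration counts as 93.
Weighted total:
  Collaboration 93 × 0.4 = 37.2
  Technical skill 47.5 × 0.06 = 2.85
  Initiative 65 × 0.21 = 13.65
  Productivity 93 × 0.33 = 30.69
Sum = 84.39
84.39 ≥ 84 → Gold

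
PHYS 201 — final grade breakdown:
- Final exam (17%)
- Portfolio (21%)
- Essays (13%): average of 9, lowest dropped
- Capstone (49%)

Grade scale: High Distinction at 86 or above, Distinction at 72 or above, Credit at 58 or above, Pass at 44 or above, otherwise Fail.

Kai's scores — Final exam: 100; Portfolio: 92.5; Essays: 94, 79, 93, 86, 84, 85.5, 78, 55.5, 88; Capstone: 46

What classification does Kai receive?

Essays: drop 55.5 → average of remaining 8 = 687.5/8 = 85.9375
Weighted total:
  Final exam 100 × 0.17 = 17
  Portfolio 92.5 × 0.21 = 19.425
  Essays 85.9375 × 0.13 = 11.171875
  Capstone 46 × 0.49 = 22.54
Sum = 70.136875
70.136875 is ≥ 58 and < 72 → Credit

Credit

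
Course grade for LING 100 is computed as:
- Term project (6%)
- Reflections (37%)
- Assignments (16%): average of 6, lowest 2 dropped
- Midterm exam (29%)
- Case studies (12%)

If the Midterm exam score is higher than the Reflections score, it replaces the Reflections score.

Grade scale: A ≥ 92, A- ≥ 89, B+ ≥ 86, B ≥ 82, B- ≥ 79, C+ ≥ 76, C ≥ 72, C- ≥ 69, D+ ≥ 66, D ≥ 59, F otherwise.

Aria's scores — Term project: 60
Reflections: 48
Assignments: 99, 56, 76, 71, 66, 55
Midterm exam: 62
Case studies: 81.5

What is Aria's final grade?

Assignments: drop 55, 56 → average of remaining 4 = 312/4 = 78
Midterm exam (62) > Reflections (48), so Reflections counts as 62.
Weighted total:
  Term project 60 × 0.06 = 3.6
  Reflections 62 × 0.37 = 22.94
  Assignments 78 × 0.16 = 12.48
  Midterm exam 62 × 0.29 = 17.98
  Case studies 81.5 × 0.12 = 9.78
Sum = 66.78
66.78 is ≥ 66 and < 69 → D+

D+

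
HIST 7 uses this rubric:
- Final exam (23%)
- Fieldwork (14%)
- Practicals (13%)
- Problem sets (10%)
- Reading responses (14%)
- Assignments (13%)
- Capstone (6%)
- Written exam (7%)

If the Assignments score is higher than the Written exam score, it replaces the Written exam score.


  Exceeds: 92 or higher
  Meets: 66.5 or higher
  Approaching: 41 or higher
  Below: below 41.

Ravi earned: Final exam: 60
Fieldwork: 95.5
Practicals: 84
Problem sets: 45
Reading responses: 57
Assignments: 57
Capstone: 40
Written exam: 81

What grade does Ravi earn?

Assignments (57) ≤ Written exam (81), so Written exam stays at 81.
Weighted total:
  Final exam 60 × 0.23 = 13.8
  Fieldwork 95.5 × 0.14 = 13.37
  Practicals 84 × 0.13 = 10.92
  Problem sets 45 × 0.1 = 4.5
  Reading responses 57 × 0.14 = 7.98
  Assignments 57 × 0.13 = 7.41
  Capstone 40 × 0.06 = 2.4
  Written exam 81 × 0.07 = 5.67
Sum = 66.05
66.05 is ≥ 41 and < 66.5 → Approaching

Approaching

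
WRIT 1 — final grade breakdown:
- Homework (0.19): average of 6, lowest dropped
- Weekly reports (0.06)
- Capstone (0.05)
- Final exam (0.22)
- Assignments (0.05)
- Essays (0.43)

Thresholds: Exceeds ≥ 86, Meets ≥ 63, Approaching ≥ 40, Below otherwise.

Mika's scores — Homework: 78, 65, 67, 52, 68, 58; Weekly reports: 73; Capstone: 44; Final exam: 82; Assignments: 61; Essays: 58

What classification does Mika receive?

Meets

Homework: drop 52 → average of remaining 5 = 336/5 = 67.2
Weighted total:
  Homework 67.2 × 0.19 = 12.768
  Weekly reports 73 × 0.06 = 4.38
  Capstone 44 × 0.05 = 2.2
  Final exam 82 × 0.22 = 18.04
  Assignments 61 × 0.05 = 3.05
  Essays 58 × 0.43 = 24.94
Sum = 65.378
65.378 is ≥ 63 and < 86 → Meets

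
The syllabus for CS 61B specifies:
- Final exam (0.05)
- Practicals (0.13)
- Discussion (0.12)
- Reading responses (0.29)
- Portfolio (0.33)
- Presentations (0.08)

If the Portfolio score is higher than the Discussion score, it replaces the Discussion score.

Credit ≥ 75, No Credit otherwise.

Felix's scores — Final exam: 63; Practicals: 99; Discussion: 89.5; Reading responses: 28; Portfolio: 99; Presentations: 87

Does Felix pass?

Portfolio (99) > Discussion (89.5), so Discussion counts as 99.
Weighted total:
  Final exam 63 × 0.05 = 3.15
  Practicals 99 × 0.13 = 12.87
  Discussion 99 × 0.12 = 11.88
  Reading responses 28 × 0.29 = 8.12
  Portfolio 99 × 0.33 = 32.67
  Presentations 87 × 0.08 = 6.96
Sum = 75.65
75.65 ≥ 75 → Credit

Credit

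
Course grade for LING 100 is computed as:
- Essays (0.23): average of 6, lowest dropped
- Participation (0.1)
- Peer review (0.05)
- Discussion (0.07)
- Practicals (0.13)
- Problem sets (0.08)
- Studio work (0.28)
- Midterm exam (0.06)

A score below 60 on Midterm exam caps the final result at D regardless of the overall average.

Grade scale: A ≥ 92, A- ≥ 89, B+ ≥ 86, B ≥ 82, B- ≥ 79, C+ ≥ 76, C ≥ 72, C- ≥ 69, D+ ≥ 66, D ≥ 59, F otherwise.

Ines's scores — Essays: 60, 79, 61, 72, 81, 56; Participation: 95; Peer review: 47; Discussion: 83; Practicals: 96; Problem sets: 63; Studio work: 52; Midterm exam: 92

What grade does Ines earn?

Essays: drop 56 → average of remaining 5 = 353/5 = 70.6
Midterm exam score 92 ≥ 60: minimum met.
Weighted total:
  Essays 70.6 × 0.23 = 16.238
  Participation 95 × 0.1 = 9.5
  Peer review 47 × 0.05 = 2.35
  Discussion 83 × 0.07 = 5.81
  Practicals 96 × 0.13 = 12.48
  Problem sets 63 × 0.08 = 5.04
  Studio work 52 × 0.28 = 14.56
  Midterm exam 92 × 0.06 = 5.52
Sum = 71.498
71.498 is ≥ 69 and < 72 → C-

C-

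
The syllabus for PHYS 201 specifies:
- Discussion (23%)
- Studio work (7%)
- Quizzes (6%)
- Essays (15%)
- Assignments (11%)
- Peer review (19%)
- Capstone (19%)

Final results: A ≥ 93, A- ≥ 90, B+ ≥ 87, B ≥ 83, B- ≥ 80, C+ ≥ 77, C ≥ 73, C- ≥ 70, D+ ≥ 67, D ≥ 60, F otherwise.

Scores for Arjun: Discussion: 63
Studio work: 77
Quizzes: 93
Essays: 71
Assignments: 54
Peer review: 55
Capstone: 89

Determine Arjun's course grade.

D+

Weighted total:
  Discussion 63 × 0.23 = 14.49
  Studio work 77 × 0.07 = 5.39
  Quizzes 93 × 0.06 = 5.58
  Essays 71 × 0.15 = 10.65
  Assignments 54 × 0.11 = 5.94
  Peer review 55 × 0.19 = 10.45
  Capstone 89 × 0.19 = 16.91
Sum = 69.41
69.41 is ≥ 67 and < 70 → D+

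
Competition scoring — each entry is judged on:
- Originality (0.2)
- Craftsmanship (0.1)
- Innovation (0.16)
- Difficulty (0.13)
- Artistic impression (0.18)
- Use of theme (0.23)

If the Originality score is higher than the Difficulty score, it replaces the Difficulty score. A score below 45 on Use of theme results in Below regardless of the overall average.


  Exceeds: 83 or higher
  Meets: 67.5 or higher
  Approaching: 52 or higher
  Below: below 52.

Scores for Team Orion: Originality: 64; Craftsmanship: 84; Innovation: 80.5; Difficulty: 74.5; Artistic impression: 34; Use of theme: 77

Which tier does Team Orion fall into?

Meets

Originality (64) ≤ Difficulty (74.5), so Difficulty stays at 74.5.
Use of theme score 77 ≥ 45: minimum met.
Weighted total:
  Originality 64 × 0.2 = 12.8
  Craftsmanship 84 × 0.1 = 8.4
  Innovation 80.5 × 0.16 = 12.88
  Difficulty 74.5 × 0.13 = 9.685
  Artistic impression 34 × 0.18 = 6.12
  Use of theme 77 × 0.23 = 17.71
Sum = 67.595
67.595 is ≥ 67.5 and < 83 → Meets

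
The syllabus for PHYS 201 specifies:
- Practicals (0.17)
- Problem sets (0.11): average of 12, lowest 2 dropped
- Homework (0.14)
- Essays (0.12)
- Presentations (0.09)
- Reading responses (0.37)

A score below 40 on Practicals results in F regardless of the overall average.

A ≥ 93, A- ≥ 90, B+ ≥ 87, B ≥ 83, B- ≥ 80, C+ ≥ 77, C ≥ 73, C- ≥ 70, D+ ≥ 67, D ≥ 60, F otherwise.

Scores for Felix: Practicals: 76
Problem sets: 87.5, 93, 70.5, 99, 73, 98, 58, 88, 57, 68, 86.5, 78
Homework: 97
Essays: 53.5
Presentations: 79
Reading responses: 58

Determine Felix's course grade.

Problem sets: drop 57, 58 → average of remaining 10 = 841.5/10 = 84.15
Practicals score 76 ≥ 40: minimum met.
Weighted total:
  Practicals 76 × 0.17 = 12.92
  Problem sets 84.15 × 0.11 = 9.2565
  Homework 97 × 0.14 = 13.58
  Essays 53.5 × 0.12 = 6.42
  Presentations 79 × 0.09 = 7.11
  Reading responses 58 × 0.37 = 21.46
Sum = 70.7465
70.7465 is ≥ 70 and < 73 → C-

C-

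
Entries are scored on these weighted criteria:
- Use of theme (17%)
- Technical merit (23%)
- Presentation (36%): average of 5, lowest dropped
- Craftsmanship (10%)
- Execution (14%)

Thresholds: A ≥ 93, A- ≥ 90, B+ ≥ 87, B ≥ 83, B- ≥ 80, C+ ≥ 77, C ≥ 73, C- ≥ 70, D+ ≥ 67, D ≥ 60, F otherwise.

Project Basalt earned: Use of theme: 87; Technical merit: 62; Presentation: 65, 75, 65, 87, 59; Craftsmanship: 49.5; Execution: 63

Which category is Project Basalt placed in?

Presentation: drop 59 → average of remaining 4 = 292/4 = 73
Weighted total:
  Use of theme 87 × 0.17 = 14.79
  Technical merit 62 × 0.23 = 14.26
  Presentation 73 × 0.36 = 26.28
  Craftsmanship 49.5 × 0.1 = 4.95
  Execution 63 × 0.14 = 8.82
Sum = 69.1
69.1 is ≥ 67 and < 70 → D+

D+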